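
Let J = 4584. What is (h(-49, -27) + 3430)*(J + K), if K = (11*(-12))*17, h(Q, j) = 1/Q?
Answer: 393281460/49 ≈ 8.0262e+6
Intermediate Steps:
K = -2244 (K = -132*17 = -2244)
(h(-49, -27) + 3430)*(J + K) = (1/(-49) + 3430)*(4584 - 2244) = (-1/49 + 3430)*2340 = (168069/49)*2340 = 393281460/49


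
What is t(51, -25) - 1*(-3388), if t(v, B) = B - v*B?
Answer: 4638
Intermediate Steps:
t(v, B) = B - B*v
t(51, -25) - 1*(-3388) = -25*(1 - 1*51) - 1*(-3388) = -25*(1 - 51) + 3388 = -25*(-50) + 3388 = 1250 + 3388 = 4638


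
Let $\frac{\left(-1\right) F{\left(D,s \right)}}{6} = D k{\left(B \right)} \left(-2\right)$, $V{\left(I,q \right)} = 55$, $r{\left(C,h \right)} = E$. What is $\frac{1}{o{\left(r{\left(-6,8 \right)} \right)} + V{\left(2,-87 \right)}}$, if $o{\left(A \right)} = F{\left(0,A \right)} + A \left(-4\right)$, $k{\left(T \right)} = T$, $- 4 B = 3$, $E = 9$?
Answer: $\frac{1}{19} \approx 0.052632$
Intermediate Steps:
$B = - \frac{3}{4}$ ($B = \left(- \frac{1}{4}\right) 3 = - \frac{3}{4} \approx -0.75$)
$r{\left(C,h \right)} = 9$
$F{\left(D,s \right)} = - 9 D$ ($F{\left(D,s \right)} = - 6 D \left(- \frac{3}{4}\right) \left(-2\right) = - 6 - \frac{3 D}{4} \left(-2\right) = - 6 \frac{3 D}{2} = - 9 D$)
$o{\left(A \right)} = - 4 A$ ($o{\left(A \right)} = \left(-9\right) 0 + A \left(-4\right) = 0 - 4 A = - 4 A$)
$\frac{1}{o{\left(r{\left(-6,8 \right)} \right)} + V{\left(2,-87 \right)}} = \frac{1}{\left(-4\right) 9 + 55} = \frac{1}{-36 + 55} = \frac{1}{19}$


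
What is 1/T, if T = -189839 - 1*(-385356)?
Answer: 1/195517 ≈ 5.1146e-6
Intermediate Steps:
T = 195517 (T = -189839 + 385356 = 195517)
1/T = 1/195517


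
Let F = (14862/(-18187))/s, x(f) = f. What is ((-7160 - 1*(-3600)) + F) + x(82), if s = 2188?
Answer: -69200305715/19896578 ≈ -3478.0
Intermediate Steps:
F = -7431/19896578 (F = (14862/(-18187))/2188 = (14862*(-1/18187))*(1/2188) = -14862/18187*1/2188 = -7431/19896578 ≈ -0.00037348)
((-7160 - 1*(-3600)) + F) + x(82) = ((-7160 - 1*(-3600)) - 7431/19896578) + 82 = ((-7160 + 3600) - 7431/19896578) + 82 = (-3560 - 7431/19896578) + 82 = -70831825111/19896578 + 82 = -69200305715/19896578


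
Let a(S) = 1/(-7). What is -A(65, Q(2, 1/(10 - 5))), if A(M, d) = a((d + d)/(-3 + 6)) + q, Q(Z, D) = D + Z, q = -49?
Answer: 344/7 ≈ 49.143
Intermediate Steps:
a(S) = -1/7
A(M, d) = -344/7 (A(M, d) = -1/7 - 49 = -344/7)
-A(65, Q(2, 1/(10 - 5))) = -1*(-344/7) = 344/7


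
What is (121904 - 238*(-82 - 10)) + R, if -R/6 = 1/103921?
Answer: 14943839794/103921 ≈ 1.4380e+5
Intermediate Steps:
R = -6/103921 ≈ -5.7736e-5
(121904 - 238*(-82 - 10)) + R = (121904 - 238*(-82 - 10)) - 6/103921 = (121904 - 238*(-92)) - 6/103921 = (121904 + 21896) - 6/103921 = 143800 - 6/103921 = 14943839794/103921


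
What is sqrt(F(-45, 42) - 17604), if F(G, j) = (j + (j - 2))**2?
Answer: 8*I*sqrt(170) ≈ 104.31*I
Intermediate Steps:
F(G, j) = (-2 + 2*j)**2 (F(G, j) = (j + (-2 + j))**2 = (-2 + 2*j)**2)
sqrt(F(-45, 42) - 17604) = sqrt(4*(-1 + 42)**2 - 17604) = sqrt(4*41**2 - 17604) = sqrt(4*1681 - 17604) = sqrt(6724 - 17604) = sqrt(-10880) = 8*I*sqrt(170)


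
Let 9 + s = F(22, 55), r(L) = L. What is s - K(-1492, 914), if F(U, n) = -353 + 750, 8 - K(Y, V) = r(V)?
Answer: 1294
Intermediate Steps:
K(Y, V) = 8 - V
F(U, n) = 397
s = 388 (s = -9 + 397 = 388)
s - K(-1492, 914) = 388 - (8 - 1*914) = 388 - (8 - 914) = 388 - 1*(-906) = 388 + 906 = 1294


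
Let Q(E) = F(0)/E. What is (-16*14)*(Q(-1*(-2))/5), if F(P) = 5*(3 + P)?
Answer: -336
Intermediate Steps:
F(P) = 15 + 5*P
Q(E) = 15/E (Q(E) = (15 + 5*0)/E = (15 + 0)/E = 15/E)
(-16*14)*(Q(-1*(-2))/5) = (-16*14)*((15/((-1*(-2))))/5) = -224*15/2/5 = -224*15*(½)/5 = -1680/5 = -224*3/2 = -336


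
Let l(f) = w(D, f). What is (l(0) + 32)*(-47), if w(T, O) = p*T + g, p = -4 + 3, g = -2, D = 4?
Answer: -1222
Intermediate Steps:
p = -1
w(T, O) = -2 - T (w(T, O) = -T - 2 = -2 - T)
l(f) = -6 (l(f) = -2 - 1*4 = -2 - 4 = -6)
(l(0) + 32)*(-47) = (-6 + 32)*(-47) = 26*(-47) = -1222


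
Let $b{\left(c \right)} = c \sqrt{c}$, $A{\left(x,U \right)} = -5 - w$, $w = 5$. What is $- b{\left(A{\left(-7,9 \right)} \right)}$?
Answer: $10 i \sqrt{10} \approx 31.623 i$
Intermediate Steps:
$A{\left(x,U \right)} = -10$ ($A{\left(x,U \right)} = -5 - 5 = -10$)
$b{\left(c \right)} = c^{\frac{3}{2}}$
$- b{\left(A{\left(-7,9 \right)} \right)} = - \left(-10\right)^{\frac{3}{2}} = - \left(-10\right) i \sqrt{10} = 10 i \sqrt{10}$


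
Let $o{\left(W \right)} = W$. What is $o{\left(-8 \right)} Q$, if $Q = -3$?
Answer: $24$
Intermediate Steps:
$o{\left(-8 \right)} Q = \left(-8\right) \left(-3\right) = 24$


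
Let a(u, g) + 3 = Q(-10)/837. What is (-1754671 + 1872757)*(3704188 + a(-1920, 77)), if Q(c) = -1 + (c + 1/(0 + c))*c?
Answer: 122038060721090/279 ≈ 4.3741e+11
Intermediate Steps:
Q(c) = -1 + c*(c + 1/c) (Q(c) = -1 + (c + 1/c)*c = -1 + c*(c + 1/c))
a(u, g) = -2411/837 (a(u, g) = -3 + (-10)²/837 = -3 + 100*(1/837) = -3 + 100/837 = -2411/837)
(-1754671 + 1872757)*(3704188 + a(-1920, 77)) = (-1754671 + 1872757)*(3704188 - 2411/837) = 118086*(3100402945/837) = 122038060721090/279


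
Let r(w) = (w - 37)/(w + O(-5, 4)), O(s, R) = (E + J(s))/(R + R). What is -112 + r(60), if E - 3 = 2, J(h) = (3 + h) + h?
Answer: -26676/239 ≈ -111.62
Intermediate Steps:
J(h) = 3 + 2*h
E = 5 (E = 3 + 2 = 5)
O(s, R) = (8 + 2*s)/(2*R) (O(s, R) = (5 + (3 + 2*s))/(R + R) = (8 + 2*s)/((2*R)) = (8 + 2*s)*(1/(2*R)) = (8 + 2*s)/(2*R))
r(w) = (-37 + w)/(-¼ + w) (r(w) = (w - 37)/(w + (4 - 5)/4) = (-37 + w)/(w + (¼)*(-1)) = (-37 + w)/(w - ¼) = (-37 + w)/(-¼ + w))
-112 + r(60) = -112 + 4*(-37 + 60)/(-1 + 4*60) = -112 + 4*23/(-1 + 240) = -112 + 4*23/239 = -112 + 4*(1/239)*23 = -112 + 92/239 = -26676/239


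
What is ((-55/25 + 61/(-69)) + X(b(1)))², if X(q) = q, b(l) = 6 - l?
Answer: 436921/119025 ≈ 3.6708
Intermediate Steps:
((-55/25 + 61/(-69)) + X(b(1)))² = ((-55/25 + 61/(-69)) + (6 - 1*1))² = ((-55*1/25 + 61*(-1/69)) + (6 - 1))² = ((-11/5 - 61/69) + 5)² = (-1064/345 + 5)² = (661/345)² = 436921/119025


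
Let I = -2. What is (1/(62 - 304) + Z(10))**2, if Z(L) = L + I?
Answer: 3744225/58564 ≈ 63.934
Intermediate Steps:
Z(L) = -2 + L (Z(L) = L - 2 = -2 + L)
(1/(62 - 304) + Z(10))**2 = (1/(62 - 304) + (-2 + 10))**2 = (1/(-242) + 8)**2 = (-1/242 + 8)**2 = (1935/242)**2 = 3744225/58564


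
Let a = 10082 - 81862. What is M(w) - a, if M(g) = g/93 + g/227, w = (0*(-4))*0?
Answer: 71780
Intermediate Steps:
w = 0 (w = 0*0 = 0)
a = -71780
M(g) = 320*g/21111 (M(g) = g*(1/93) + g*(1/227) = g/93 + g/227 = 320*g/21111)
M(w) - a = (320/21111)*0 - 1*(-71780) = 0 + 71780 = 71780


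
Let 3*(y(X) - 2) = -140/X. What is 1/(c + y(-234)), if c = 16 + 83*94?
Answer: 351/2744890 ≈ 0.00012787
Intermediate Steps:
y(X) = 2 - 140/(3*X) (y(X) = 2 + (-140/X)/3 = 2 - 140/(3*X))
c = 7818 (c = 16 + 7802 = 7818)
1/(c + y(-234)) = 1/(7818 + (2 - 140/3/(-234))) = 1/(7818 + (2 - 140/3*(-1/234))) = 1/(7818 + (2 + 70/351)) = 1/(7818 + 772/351) = 1/(2744890/351) = 351/2744890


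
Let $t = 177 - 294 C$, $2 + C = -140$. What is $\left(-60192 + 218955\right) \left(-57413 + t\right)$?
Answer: $-2458921344$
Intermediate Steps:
$C = -142$ ($C = -2 - 140 = -142$)
$t = 41925$ ($t = 177 - -41748 = 177 + 41748 = 41925$)
$\left(-60192 + 218955\right) \left(-57413 + t\right) = \left(-60192 + 218955\right) \left(-57413 + 41925\right) = 158763 \left(-15488\right) = -2458921344$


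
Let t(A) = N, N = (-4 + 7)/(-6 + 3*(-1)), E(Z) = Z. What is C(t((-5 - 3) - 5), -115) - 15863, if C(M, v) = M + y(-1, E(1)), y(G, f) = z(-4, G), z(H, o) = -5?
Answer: -47605/3 ≈ -15868.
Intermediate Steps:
N = -⅓ (N = 3/(-6 - 3) = 3/(-9) = 3*(-⅑) = -⅓ ≈ -0.33333)
t(A) = -⅓
y(G, f) = -5
C(M, v) = -5 + M (C(M, v) = M - 5 = -5 + M)
C(t((-5 - 3) - 5), -115) - 15863 = (-5 - ⅓) - 15863 = -16/3 - 15863 = -47605/3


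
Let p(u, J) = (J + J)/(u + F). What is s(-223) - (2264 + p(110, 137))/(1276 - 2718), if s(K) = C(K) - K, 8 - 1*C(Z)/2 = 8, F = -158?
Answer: 7771783/34608 ≈ 224.57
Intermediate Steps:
C(Z) = 0 (C(Z) = 16 - 2*8 = 16 - 16 = 0)
p(u, J) = 2*J/(-158 + u) (p(u, J) = (J + J)/(u - 158) = (2*J)/(-158 + u) = 2*J/(-158 + u))
s(K) = -K (s(K) = 0 - K = -K)
s(-223) - (2264 + p(110, 137))/(1276 - 2718) = -1*(-223) - (2264 + 2*137/(-158 + 110))/(1276 - 2718) = 223 - (2264 + 2*137/(-48))/(-1442) = 223 - (2264 + 2*137*(-1/48))*(-1)/1442 = 223 - (2264 - 137/24)*(-1)/1442 = 223 - 54199*(-1)/(24*1442) = 223 - 1*(-54199/34608) = 223 + 54199/34608 = 7771783/34608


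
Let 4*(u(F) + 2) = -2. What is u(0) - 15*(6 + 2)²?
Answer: -1925/2 ≈ -962.50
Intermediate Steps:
u(F) = -5/2 (u(F) = -2 + (¼)*(-2) = -2 - ½ = -5/2)
u(0) - 15*(6 + 2)² = -5/2 - 15*(6 + 2)² = -5/2 - 15*8² = -5/2 - 15*64 = -5/2 - 960 = -1925/2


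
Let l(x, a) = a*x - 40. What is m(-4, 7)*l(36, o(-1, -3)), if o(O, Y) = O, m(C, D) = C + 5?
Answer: -76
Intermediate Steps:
m(C, D) = 5 + C
l(x, a) = -40 + a*x
m(-4, 7)*l(36, o(-1, -3)) = (5 - 4)*(-40 - 1*36) = 1*(-40 - 36) = 1*(-76) = -76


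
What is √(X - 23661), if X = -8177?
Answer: I*√31838 ≈ 178.43*I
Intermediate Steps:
√(X - 23661) = √(-8177 - 23661) = √(-31838) = I*√31838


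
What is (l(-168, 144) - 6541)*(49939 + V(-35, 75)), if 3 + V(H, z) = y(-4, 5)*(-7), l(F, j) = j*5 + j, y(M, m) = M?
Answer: -283645628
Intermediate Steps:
l(F, j) = 6*j (l(F, j) = 5*j + j = 6*j)
V(H, z) = 25 (V(H, z) = -3 - 4*(-7) = -3 + 28 = 25)
(l(-168, 144) - 6541)*(49939 + V(-35, 75)) = (6*144 - 6541)*(49939 + 25) = (864 - 6541)*49964 = -5677*49964 = -283645628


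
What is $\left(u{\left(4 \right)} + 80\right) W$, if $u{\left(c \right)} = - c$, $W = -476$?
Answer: $-36176$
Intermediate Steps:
$\left(u{\left(4 \right)} + 80\right) W = \left(\left(-1\right) 4 + 80\right) \left(-476\right) = \left(-4 + 80\right) \left(-476\right) = 76 \left(-476\right) = -36176$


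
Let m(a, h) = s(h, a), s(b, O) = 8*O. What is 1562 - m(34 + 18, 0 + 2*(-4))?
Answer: 1146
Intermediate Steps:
m(a, h) = 8*a
1562 - m(34 + 18, 0 + 2*(-4)) = 1562 - 8*(34 + 18) = 1562 - 8*52 = 1562 - 1*416 = 1562 - 416 = 1146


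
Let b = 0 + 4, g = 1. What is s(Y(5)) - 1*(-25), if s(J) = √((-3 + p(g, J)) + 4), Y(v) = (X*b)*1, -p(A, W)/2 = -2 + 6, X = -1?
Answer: 25 + I*√7 ≈ 25.0 + 2.6458*I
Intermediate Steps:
b = 4
p(A, W) = -8 (p(A, W) = -2*(-2 + 6) = -2*4 = -8)
Y(v) = -4 (Y(v) = -1*4*1 = -4*1 = -4)
s(J) = I*√7 (s(J) = √((-3 - 8) + 4) = √(-11 + 4) = √(-7) = I*√7)
s(Y(5)) - 1*(-25) = I*√7 - 1*(-25) = I*√7 + 25 = 25 + I*√7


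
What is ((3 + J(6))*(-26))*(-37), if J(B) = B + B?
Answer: 14430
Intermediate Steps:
J(B) = 2*B
((3 + J(6))*(-26))*(-37) = ((3 + 2*6)*(-26))*(-37) = ((3 + 12)*(-26))*(-37) = (15*(-26))*(-37) = -390*(-37) = 14430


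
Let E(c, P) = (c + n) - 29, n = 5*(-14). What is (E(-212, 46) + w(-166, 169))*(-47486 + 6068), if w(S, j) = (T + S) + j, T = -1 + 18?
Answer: 12052638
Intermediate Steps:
T = 17
w(S, j) = 17 + S + j (w(S, j) = (17 + S) + j = 17 + S + j)
n = -70
E(c, P) = -99 + c (E(c, P) = (c - 70) - 29 = (-70 + c) - 29 = -99 + c)
(E(-212, 46) + w(-166, 169))*(-47486 + 6068) = ((-99 - 212) + (17 - 166 + 169))*(-47486 + 6068) = (-311 + 20)*(-41418) = -291*(-41418) = 12052638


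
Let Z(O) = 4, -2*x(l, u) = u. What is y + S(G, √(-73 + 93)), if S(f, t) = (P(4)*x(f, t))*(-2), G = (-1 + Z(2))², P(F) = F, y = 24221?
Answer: 24221 + 8*√5 ≈ 24239.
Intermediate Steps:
x(l, u) = -u/2
G = 9 (G = (-1 + 4)² = 3² = 9)
S(f, t) = 4*t (S(f, t) = (4*(-t/2))*(-2) = -2*t*(-2) = 4*t)
y + S(G, √(-73 + 93)) = 24221 + 4*√(-73 + 93) = 24221 + 4*√20 = 24221 + 4*(2*√5) = 24221 + 8*√5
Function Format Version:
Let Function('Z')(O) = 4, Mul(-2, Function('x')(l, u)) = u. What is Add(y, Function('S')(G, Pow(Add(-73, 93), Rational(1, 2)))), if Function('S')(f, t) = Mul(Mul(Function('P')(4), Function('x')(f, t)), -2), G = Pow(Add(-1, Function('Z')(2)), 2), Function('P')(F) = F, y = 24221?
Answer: Add(24221, Mul(8, Pow(5, Rational(1, 2)))) ≈ 24239.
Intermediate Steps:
Function('x')(l, u) = Mul(Rational(-1, 2), u)
G = 9 (G = Pow(Add(-1, 4), 2) = Pow(3, 2) = 9)
Function('S')(f, t) = Mul(4, t) (Function('S')(f, t) = Mul(Mul(4, Mul(Rational(-1, 2), t)), -2) = Mul(Mul(-2, t), -2) = Mul(4, t))
Add(y, Function('S')(G, Pow(Add(-73, 93), Rational(1, 2)))) = Add(24221, Mul(4, Pow(Add(-73, 93), Rational(1, 2)))) = Add(24221, Mul(4, Pow(20, Rational(1, 2)))) = Add(24221, Mul(4, Mul(2, Pow(5, Rational(1, 2))))) = Add(24221, Mul(8, Pow(5, Rational(1, 2))))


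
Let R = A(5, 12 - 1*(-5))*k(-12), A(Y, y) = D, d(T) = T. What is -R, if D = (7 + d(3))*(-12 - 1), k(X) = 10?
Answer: 1300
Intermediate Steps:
D = -130 (D = (7 + 3)*(-12 - 1) = 10*(-13) = -130)
A(Y, y) = -130
R = -1300 (R = -130*10 = -1300)
-R = -1*(-1300) = 1300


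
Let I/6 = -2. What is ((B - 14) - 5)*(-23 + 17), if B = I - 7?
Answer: 228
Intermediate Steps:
I = -12 (I = 6*(-2) = -12)
B = -19 (B = -12 - 7 = -19)
((B - 14) - 5)*(-23 + 17) = ((-19 - 14) - 5)*(-23 + 17) = (-33 - 5)*(-6) = -38*(-6) = 228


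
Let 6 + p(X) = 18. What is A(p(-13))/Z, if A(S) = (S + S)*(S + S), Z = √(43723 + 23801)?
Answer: 96*√16881/5627 ≈ 2.2166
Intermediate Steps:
p(X) = 12 (p(X) = -6 + 18 = 12)
Z = 2*√16881 (Z = √67524 = 2*√16881 ≈ 259.85)
A(S) = 4*S² (A(S) = (2*S)*(2*S) = 4*S²)
A(p(-13))/Z = (4*12²)/((2*√16881)) = (4*144)*(√16881/33762) = 576*(√16881/33762) = 96*√16881/5627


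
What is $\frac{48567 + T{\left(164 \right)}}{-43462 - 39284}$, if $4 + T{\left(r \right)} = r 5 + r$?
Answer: $- \frac{49547}{82746} \approx -0.59878$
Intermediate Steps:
$T{\left(r \right)} = -4 + 6 r$ ($T{\left(r \right)} = -4 + \left(r 5 + r\right) = -4 + \left(5 r + r\right) = -4 + 6 r$)
$\frac{48567 + T{\left(164 \right)}}{-43462 - 39284} = \frac{48567 + \left(-4 + 6 \cdot 164\right)}{-43462 - 39284} = \frac{48567 + \left(-4 + 984\right)}{-82746} = \left(48567 + 980\right) \left(- \frac{1}{82746}\right) = 49547 \left(- \frac{1}{82746}\right) = - \frac{49547}{82746}$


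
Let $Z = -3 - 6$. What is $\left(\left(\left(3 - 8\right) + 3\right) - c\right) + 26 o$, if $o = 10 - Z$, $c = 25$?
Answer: $467$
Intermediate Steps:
$Z = -9$ ($Z = -3 - 6 = -9$)
$o = 19$ ($o = 10 - -9 = 10 + 9 = 19$)
$\left(\left(\left(3 - 8\right) + 3\right) - c\right) + 26 o = \left(\left(\left(3 - 8\right) + 3\right) - 25\right) + 26 \cdot 19 = \left(\left(-5 + 3\right) - 25\right) + 494 = \left(-2 - 25\right) + 494 = -27 + 494 = 467$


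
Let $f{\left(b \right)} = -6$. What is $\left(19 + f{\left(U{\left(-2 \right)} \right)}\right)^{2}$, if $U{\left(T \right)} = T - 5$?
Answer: $169$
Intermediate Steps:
$U{\left(T \right)} = -5 + T$
$\left(19 + f{\left(U{\left(-2 \right)} \right)}\right)^{2} = \left(19 - 6\right)^{2} = 13^{2} = 169$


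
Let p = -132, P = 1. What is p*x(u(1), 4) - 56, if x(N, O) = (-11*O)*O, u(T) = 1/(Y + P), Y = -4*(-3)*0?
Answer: 23176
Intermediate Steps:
Y = 0 (Y = 12*0 = 0)
u(T) = 1 (u(T) = 1/(0 + 1) = 1/1 = 1)
x(N, O) = -11*O²
p*x(u(1), 4) - 56 = -(-1452)*4² - 56 = -(-1452)*16 - 56 = -132*(-176) - 56 = 23232 - 56 = 23176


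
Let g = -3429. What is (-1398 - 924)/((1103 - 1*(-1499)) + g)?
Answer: 2322/827 ≈ 2.8077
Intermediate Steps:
(-1398 - 924)/((1103 - 1*(-1499)) + g) = (-1398 - 924)/((1103 - 1*(-1499)) - 3429) = -2322/((1103 + 1499) - 3429) = -2322/(2602 - 3429) = -2322/(-827) = -2322*(-1/827) = 2322/827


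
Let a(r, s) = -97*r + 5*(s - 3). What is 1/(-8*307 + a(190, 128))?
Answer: -1/20261 ≈ -4.9356e-5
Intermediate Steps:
a(r, s) = -15 - 97*r + 5*s (a(r, s) = -97*r + 5*(-3 + s) = -97*r + (-15 + 5*s) = -15 - 97*r + 5*s)
1/(-8*307 + a(190, 128)) = 1/(-8*307 + (-15 - 97*190 + 5*128)) = 1/(-2456 + (-15 - 18430 + 640)) = 1/(-2456 - 17805) = 1/(-20261) = -1/20261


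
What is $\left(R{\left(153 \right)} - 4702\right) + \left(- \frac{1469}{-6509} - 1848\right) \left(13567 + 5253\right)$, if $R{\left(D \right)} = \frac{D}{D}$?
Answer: $- \frac{226381806469}{6509} \approx -3.478 \cdot 10^{7}$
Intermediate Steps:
$R{\left(D \right)} = 1$
$\left(R{\left(153 \right)} - 4702\right) + \left(- \frac{1469}{-6509} - 1848\right) \left(13567 + 5253\right) = \left(1 - 4702\right) + \left(- \frac{1469}{-6509} - 1848\right) \left(13567 + 5253\right) = -4701 + \left(\left(-1469\right) \left(- \frac{1}{6509}\right) - 1848\right) 18820 = -4701 + \left(\frac{1469}{6509} - 1848\right) 18820 = -4701 - \frac{226351207660}{6509} = - \frac{226381806469}{6509}$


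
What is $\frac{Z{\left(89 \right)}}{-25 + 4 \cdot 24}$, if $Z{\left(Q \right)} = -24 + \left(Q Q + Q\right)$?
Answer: $\frac{7986}{71} \approx 112.48$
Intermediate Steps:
$Z{\left(Q \right)} = -24 + Q + Q^{2}$ ($Z{\left(Q \right)} = -24 + \left(Q^{2} + Q\right) = -24 + \left(Q + Q^{2}\right) = -24 + Q + Q^{2}$)
$\frac{Z{\left(89 \right)}}{-25 + 4 \cdot 24} = \frac{-24 + 89 + 89^{2}}{-25 + 4 \cdot 24} = \frac{-24 + 89 + 7921}{-25 + 96} = \frac{7986}{71}$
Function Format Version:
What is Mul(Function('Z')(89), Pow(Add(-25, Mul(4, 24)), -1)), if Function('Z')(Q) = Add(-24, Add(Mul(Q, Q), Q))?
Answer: Rational(7986, 71) ≈ 112.48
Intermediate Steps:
Function('Z')(Q) = Add(-24, Q, Pow(Q, 2)) (Function('Z')(Q) = Add(-24, Add(Pow(Q, 2), Q)) = Add(-24, Add(Q, Pow(Q, 2))) = Add(-24, Q, Pow(Q, 2)))
Mul(Function('Z')(89), Pow(Add(-25, Mul(4, 24)), -1)) = Mul(Add(-24, 89, Pow(89, 2)), Pow(Add(-25, Mul(4, 24)), -1)) = Mul(Add(-24, 89, 7921), Pow(Add(-25, 96), -1)) = Mul(7986, Pow(71, -1)) = Mul(7986, Rational(1, 71)) = Rational(7986, 71)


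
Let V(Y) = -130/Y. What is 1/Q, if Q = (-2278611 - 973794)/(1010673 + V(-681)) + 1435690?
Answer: 688268443/988137906042865 ≈ 6.9653e-7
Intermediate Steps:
Q = 988137906042865/688268443 (Q = (-2278611 - 973794)/(1010673 - 130/(-681)) + 1435690 = -3252405/(1010673 - 130*(-1/681)) + 1435690 = -3252405/(1010673 + 130/681) + 1435690 = -3252405/688268443/681 + 1435690 = -3252405*681/688268443 + 1435690 = -2214887805/688268443 + 1435690 = 988137906042865/688268443 ≈ 1.4357e+6)
1/Q = 1/(988137906042865/688268443) = 688268443/988137906042865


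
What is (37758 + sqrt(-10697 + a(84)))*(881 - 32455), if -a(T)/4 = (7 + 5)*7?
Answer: -1192171092 - 31574*I*sqrt(11033) ≈ -1.1922e+9 - 3.3165e+6*I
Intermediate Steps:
a(T) = -336 (a(T) = -4*(7 + 5)*7 = -48*7 = -4*84 = -336)
(37758 + sqrt(-10697 + a(84)))*(881 - 32455) = (37758 + sqrt(-10697 - 336))*(881 - 32455) = (37758 + sqrt(-11033))*(-31574) = (37758 + I*sqrt(11033))*(-31574) = -1192171092 - 31574*I*sqrt(11033)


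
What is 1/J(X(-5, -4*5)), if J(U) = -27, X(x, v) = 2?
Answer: -1/27 ≈ -0.037037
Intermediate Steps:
1/J(X(-5, -4*5)) = 1/(-27) = -1/27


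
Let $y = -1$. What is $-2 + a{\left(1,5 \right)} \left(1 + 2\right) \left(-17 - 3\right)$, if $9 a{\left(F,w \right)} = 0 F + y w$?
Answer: $\frac{94}{3} \approx 31.333$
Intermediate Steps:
$a{\left(F,w \right)} = - \frac{w}{9}$ ($a{\left(F,w \right)} = \frac{0 F - w}{9} = \frac{0 - w}{9} = \frac{\left(-1\right) w}{9} = - \frac{w}{9}$)
$-2 + a{\left(1,5 \right)} \left(1 + 2\right) \left(-17 - 3\right) = -2 + \left(- \frac{1}{9}\right) 5 \left(1 + 2\right) \left(-17 - 3\right) = -2 + \left(- \frac{5}{9}\right) 3 \left(-17 - 3\right) = -2 - - \frac{100}{3} = -2 + \frac{100}{3} = \frac{94}{3}$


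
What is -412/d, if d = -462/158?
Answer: 32548/231 ≈ 140.90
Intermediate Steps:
d = -231/79 (d = -462*1/158 = -231/79 ≈ -2.9240)
-412/d = -412/(-231/79) = -412*(-79/231) = 32548/231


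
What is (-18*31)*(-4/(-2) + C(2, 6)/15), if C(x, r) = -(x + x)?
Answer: -4836/5 ≈ -967.20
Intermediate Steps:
C(x, r) = -2*x
(-18*31)*(-4/(-2) + C(2, 6)/15) = (-18*31)*(-4/(-2) - 2*2/15) = -558*(-4*(-1/2) - 4*1/15) = -558*(2 - 4/15) = -558*26/15 = -4836/5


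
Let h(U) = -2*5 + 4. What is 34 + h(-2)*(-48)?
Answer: 322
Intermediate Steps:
h(U) = -6 (h(U) = -10 + 4 = -6)
34 + h(-2)*(-48) = 34 - 6*(-48) = 34 + 288 = 322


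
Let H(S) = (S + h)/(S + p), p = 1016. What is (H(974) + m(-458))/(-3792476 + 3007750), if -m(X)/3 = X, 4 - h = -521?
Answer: -2735759/1561604740 ≈ -0.0017519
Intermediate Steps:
h = 525 (h = 4 - 1*(-521) = 4 + 521 = 525)
m(X) = -3*X
H(S) = (525 + S)/(1016 + S) (H(S) = (S + 525)/(S + 1016) = (525 + S)/(1016 + S))
(H(974) + m(-458))/(-3792476 + 3007750) = ((525 + 974)/(1016 + 974) - 3*(-458))/(-3792476 + 3007750) = (1499/1990 + 1374)/(-784726) = ((1/1990)*1499 + 1374)*(-1/784726) = (1499/1990 + 1374)*(-1/784726) = (2735759/1990)*(-1/784726) = -2735759/1561604740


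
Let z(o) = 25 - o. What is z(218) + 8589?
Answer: 8396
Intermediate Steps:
z(218) + 8589 = (25 - 1*218) + 8589 = (25 - 218) + 8589 = -193 + 8589 = 8396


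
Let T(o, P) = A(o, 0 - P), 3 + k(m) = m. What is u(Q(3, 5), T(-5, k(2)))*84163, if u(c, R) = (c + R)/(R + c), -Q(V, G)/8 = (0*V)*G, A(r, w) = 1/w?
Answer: 84163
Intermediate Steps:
k(m) = -3 + m
A(r, w) = 1/w
T(o, P) = -1/P (T(o, P) = 1/(0 - P) = 1/(-P) = -1/P)
Q(V, G) = 0 (Q(V, G) = -8*0*V*G = -0*G = -8*0 = 0)
u(c, R) = 1 (u(c, R) = (R + c)/(R + c) = 1)
u(Q(3, 5), T(-5, k(2)))*84163 = 1*84163 = 84163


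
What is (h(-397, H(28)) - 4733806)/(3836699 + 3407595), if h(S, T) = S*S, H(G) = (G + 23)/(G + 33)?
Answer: -4576197/7244294 ≈ -0.63170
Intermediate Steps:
H(G) = (23 + G)/(33 + G)
h(S, T) = S**2
(h(-397, H(28)) - 4733806)/(3836699 + 3407595) = ((-397)**2 - 4733806)/(3836699 + 3407595) = (157609 - 4733806)/7244294 = -4576197*1/7244294 = -4576197/7244294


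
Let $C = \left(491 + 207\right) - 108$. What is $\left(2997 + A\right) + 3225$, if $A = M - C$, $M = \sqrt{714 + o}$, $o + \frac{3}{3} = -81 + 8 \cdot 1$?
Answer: $5632 + 8 \sqrt{10} \approx 5657.3$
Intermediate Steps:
$o = -74$ ($o = -1 + \left(-81 + 8 \cdot 1\right) = -1 + \left(-81 + 8\right) = -1 - 73 = -74$)
$M = 8 \sqrt{10}$ ($M = \sqrt{714 - 74} = \sqrt{640} = 8 \sqrt{10} \approx 25.298$)
$C = 590$ ($C = 698 - 108 = 590$)
$A = -590 + 8 \sqrt{10}$ ($A = 8 \sqrt{10} - 590 = -590 + 8 \sqrt{10} \approx -564.7$)
$\left(2997 + A\right) + 3225 = \left(2997 - \left(590 - 8 \sqrt{10}\right)\right) + 3225 = \left(2407 + 8 \sqrt{10}\right) + 3225 = 5632 + 8 \sqrt{10}$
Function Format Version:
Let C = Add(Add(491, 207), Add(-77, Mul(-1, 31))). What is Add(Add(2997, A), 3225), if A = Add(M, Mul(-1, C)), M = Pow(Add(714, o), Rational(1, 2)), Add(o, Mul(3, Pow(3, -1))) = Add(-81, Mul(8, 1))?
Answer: Add(5632, Mul(8, Pow(10, Rational(1, 2)))) ≈ 5657.3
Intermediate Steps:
o = -74 (o = Add(-1, Add(-81, Mul(8, 1))) = Add(-1, Add(-81, 8)) = Add(-1, -73) = -74)
M = Mul(8, Pow(10, Rational(1, 2))) (M = Pow(Add(714, -74), Rational(1, 2)) = Pow(640, Rational(1, 2)) = Mul(8, Pow(10, Rational(1, 2))) ≈ 25.298)
C = 590 (C = Add(698, Add(-77, -31)) = Add(698, -108) = 590)
A = Add(-590, Mul(8, Pow(10, Rational(1, 2)))) (A = Add(Mul(8, Pow(10, Rational(1, 2))), Mul(-1, 590)) = Add(Mul(8, Pow(10, Rational(1, 2))), -590) = Add(-590, Mul(8, Pow(10, Rational(1, 2)))) ≈ -564.70)
Add(Add(2997, A), 3225) = Add(Add(2997, Add(-590, Mul(8, Pow(10, Rational(1, 2))))), 3225) = Add(Add(2407, Mul(8, Pow(10, Rational(1, 2)))), 3225) = Add(5632, Mul(8, Pow(10, Rational(1, 2))))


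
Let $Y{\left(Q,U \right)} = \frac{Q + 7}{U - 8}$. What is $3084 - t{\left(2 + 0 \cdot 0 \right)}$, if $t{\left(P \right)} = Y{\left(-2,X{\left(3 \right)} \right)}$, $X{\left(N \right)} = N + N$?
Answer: $\frac{6173}{2} \approx 3086.5$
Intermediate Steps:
$X{\left(N \right)} = 2 N$
$Y{\left(Q,U \right)} = \frac{7 + Q}{-8 + U}$
$t{\left(P \right)} = - \frac{5}{2}$ ($t{\left(P \right)} = \frac{7 - 2}{-8 + 2 \cdot 3} = \frac{1}{-8 + 6} \cdot 5 = \frac{1}{-2} \cdot 5 = \left(- \frac{1}{2}\right) 5 = - \frac{5}{2}$)
$3084 - t{\left(2 + 0 \cdot 0 \right)} = 3084 - - \frac{5}{2} = 3084 + \frac{5}{2} = \frac{6173}{2}$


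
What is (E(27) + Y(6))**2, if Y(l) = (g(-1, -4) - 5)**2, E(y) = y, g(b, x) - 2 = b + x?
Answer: 8281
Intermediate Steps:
g(b, x) = 2 + b + x (g(b, x) = 2 + (b + x) = 2 + b + x)
Y(l) = 64 (Y(l) = ((2 - 1 - 4) - 5)**2 = (-3 - 5)**2 = (-8)**2 = 64)
(E(27) + Y(6))**2 = (27 + 64)**2 = 91**2 = 8281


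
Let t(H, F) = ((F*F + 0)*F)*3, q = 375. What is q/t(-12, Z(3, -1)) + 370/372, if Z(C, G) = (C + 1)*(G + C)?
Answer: 58985/47616 ≈ 1.2388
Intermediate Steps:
Z(C, G) = (1 + C)*(C + G)
t(H, F) = 3*F**3 (t(H, F) = ((F**2 + 0)*F)*3 = (F**2*F)*3 = F**3*3 = 3*F**3)
q/t(-12, Z(3, -1)) + 370/372 = 375/((3*(3 - 1 + 3**2 + 3*(-1))**3)) + 370/372 = 375/((3*(3 - 1 + 9 - 3)**3)) + 370*(1/372) = 375/((3*8**3)) + 185/186 = 375/((3*512)) + 185/186 = 375/1536 + 185/186 = 375*(1/1536) + 185/186 = 125/512 + 185/186 = 58985/47616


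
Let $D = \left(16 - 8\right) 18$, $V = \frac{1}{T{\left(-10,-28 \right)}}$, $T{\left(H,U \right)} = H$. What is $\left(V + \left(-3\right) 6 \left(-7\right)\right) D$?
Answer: $\frac{90648}{5} \approx 18130.0$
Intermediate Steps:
$V = - \frac{1}{10}$ ($V = \frac{1}{-10} = - \frac{1}{10} \approx -0.1$)
$D = 144$ ($D = 8 \cdot 18 = 144$)
$\left(V + \left(-3\right) 6 \left(-7\right)\right) D = \left(- \frac{1}{10} + \left(-3\right) 6 \left(-7\right)\right) 144 = \left(- \frac{1}{10} - -126\right) 144 = \left(- \frac{1}{10} + 126\right) 144 = \frac{1259}{10} \cdot 144 = \frac{90648}{5}$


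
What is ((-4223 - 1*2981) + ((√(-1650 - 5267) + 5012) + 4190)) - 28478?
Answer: -26480 + I*√6917 ≈ -26480.0 + 83.168*I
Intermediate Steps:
((-4223 - 1*2981) + ((√(-1650 - 5267) + 5012) + 4190)) - 28478 = ((-4223 - 2981) + ((√(-6917) + 5012) + 4190)) - 28478 = (-7204 + ((I*√6917 + 5012) + 4190)) - 28478 = (-7204 + ((5012 + I*√6917) + 4190)) - 28478 = (-7204 + (9202 + I*√6917)) - 28478 = (1998 + I*√6917) - 28478 = -26480 + I*√6917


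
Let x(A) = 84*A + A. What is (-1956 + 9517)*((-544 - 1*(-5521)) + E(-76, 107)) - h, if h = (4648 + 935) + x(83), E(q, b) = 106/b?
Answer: 4025976579/107 ≈ 3.7626e+7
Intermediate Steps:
x(A) = 85*A
h = 12638 (h = (4648 + 935) + 85*83 = 5583 + 7055 = 12638)
(-1956 + 9517)*((-544 - 1*(-5521)) + E(-76, 107)) - h = (-1956 + 9517)*((-544 - 1*(-5521)) + 106/107) - 1*12638 = 7561*((-544 + 5521) + 106*(1/107)) - 12638 = 7561*(4977 + 106/107) - 12638 = 7561*(532645/107) - 12638 = 4027328845/107 - 12638 = 4025976579/107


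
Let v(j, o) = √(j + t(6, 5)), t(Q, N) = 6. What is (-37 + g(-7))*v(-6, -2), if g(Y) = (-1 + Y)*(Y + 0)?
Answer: 0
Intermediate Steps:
g(Y) = Y*(-1 + Y) (g(Y) = (-1 + Y)*Y = Y*(-1 + Y))
v(j, o) = √(6 + j) (v(j, o) = √(j + 6) = √(6 + j))
(-37 + g(-7))*v(-6, -2) = (-37 - 7*(-1 - 7))*√(6 - 6) = (-37 - 7*(-8))*√0 = (-37 + 56)*0 = 19*0 = 0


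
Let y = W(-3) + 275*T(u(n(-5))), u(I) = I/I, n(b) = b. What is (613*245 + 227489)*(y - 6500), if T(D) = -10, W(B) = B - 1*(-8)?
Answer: -3491596130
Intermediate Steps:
W(B) = 8 + B (W(B) = B + 8 = 8 + B)
u(I) = 1
y = -2745 (y = (8 - 3) + 275*(-10) = 5 - 2750 = -2745)
(613*245 + 227489)*(y - 6500) = (613*245 + 227489)*(-2745 - 6500) = (150185 + 227489)*(-9245) = 377674*(-9245) = -3491596130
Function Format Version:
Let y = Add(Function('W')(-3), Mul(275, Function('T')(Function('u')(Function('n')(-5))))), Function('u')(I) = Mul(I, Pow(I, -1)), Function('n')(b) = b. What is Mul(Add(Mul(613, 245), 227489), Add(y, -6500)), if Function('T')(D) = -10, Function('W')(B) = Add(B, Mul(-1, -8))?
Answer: -3491596130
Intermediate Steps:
Function('W')(B) = Add(8, B) (Function('W')(B) = Add(B, 8) = Add(8, B))
Function('u')(I) = 1
y = -2745 (y = Add(Add(8, -3), Mul(275, -10)) = Add(5, -2750) = -2745)
Mul(Add(Mul(613, 245), 227489), Add(y, -6500)) = Mul(Add(Mul(613, 245), 227489), Add(-2745, -6500)) = Mul(Add(150185, 227489), -9245) = Mul(377674, -9245) = -3491596130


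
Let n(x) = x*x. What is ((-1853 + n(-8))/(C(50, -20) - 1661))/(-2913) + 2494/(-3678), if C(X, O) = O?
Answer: -2036513654/3001709589 ≈ -0.67845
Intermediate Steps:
n(x) = x²
((-1853 + n(-8))/(C(50, -20) - 1661))/(-2913) + 2494/(-3678) = ((-1853 + (-8)²)/(-20 - 1661))/(-2913) + 2494/(-3678) = ((-1853 + 64)/(-1681))*(-1/2913) + 2494*(-1/3678) = -1789*(-1/1681)*(-1/2913) - 1247/1839 = (1789/1681)*(-1/2913) - 1247/1839 = -1789/4896753 - 1247/1839 = -2036513654/3001709589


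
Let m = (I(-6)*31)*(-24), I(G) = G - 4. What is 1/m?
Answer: 1/7440 ≈ 0.00013441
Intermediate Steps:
I(G) = -4 + G
m = 7440 (m = ((-4 - 6)*31)*(-24) = -10*31*(-24) = -310*(-24) = 7440)
1/m = 1/7440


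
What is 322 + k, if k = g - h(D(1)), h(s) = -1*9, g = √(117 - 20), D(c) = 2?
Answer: 331 + √97 ≈ 340.85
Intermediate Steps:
g = √97 ≈ 9.8489
h(s) = -9
k = 9 + √97 (k = √97 - 1*(-9) = √97 + 9 = 9 + √97 ≈ 18.849)
322 + k = 322 + (9 + √97) = 331 + √97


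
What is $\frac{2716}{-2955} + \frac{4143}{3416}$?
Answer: $\frac{2964709}{10094280} \approx 0.2937$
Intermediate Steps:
$\frac{2716}{-2955} + \frac{4143}{3416} = 2716 \left(- \frac{1}{2955}\right) + 4143 \cdot \frac{1}{3416} = - \frac{2716}{2955} + \frac{4143}{3416} = \frac{2964709}{10094280}$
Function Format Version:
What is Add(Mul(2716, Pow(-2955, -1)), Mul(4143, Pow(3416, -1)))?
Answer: Rational(2964709, 10094280) ≈ 0.29370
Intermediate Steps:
Add(Mul(2716, Pow(-2955, -1)), Mul(4143, Pow(3416, -1))) = Add(Mul(2716, Rational(-1, 2955)), Mul(4143, Rational(1, 3416))) = Add(Rational(-2716, 2955), Rational(4143, 3416)) = Rational(2964709, 10094280)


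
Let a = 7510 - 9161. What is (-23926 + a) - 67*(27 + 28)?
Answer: -29262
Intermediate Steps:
a = -1651
(-23926 + a) - 67*(27 + 28) = (-23926 - 1651) - 67*(27 + 28) = -25577 - 67*55 = -25577 - 3685 = -29262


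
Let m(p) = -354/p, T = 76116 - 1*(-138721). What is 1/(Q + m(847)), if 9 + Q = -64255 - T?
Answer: -847/236398901 ≈ -3.5829e-6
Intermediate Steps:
T = 214837 (T = 76116 + 138721 = 214837)
Q = -279101 (Q = -9 + (-64255 - 1*214837) = -9 + (-64255 - 214837) = -9 - 279092 = -279101)
1/(Q + m(847)) = 1/(-279101 - 354/847) = 1/(-236398901/847) = -847/236398901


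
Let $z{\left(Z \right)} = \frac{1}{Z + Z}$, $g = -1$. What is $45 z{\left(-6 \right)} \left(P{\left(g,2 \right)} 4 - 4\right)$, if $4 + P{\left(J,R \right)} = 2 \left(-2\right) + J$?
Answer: $150$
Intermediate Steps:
$P{\left(J,R \right)} = -8 + J$ ($P{\left(J,R \right)} = -4 + \left(2 \left(-2\right) + J\right) = -4 + \left(-4 + J\right) = -8 + J$)
$z{\left(Z \right)} = \frac{1}{2 Z}$
$45 z{\left(-6 \right)} \left(P{\left(g,2 \right)} 4 - 4\right) = 45 \frac{1}{2 \left(-6\right)} \left(\left(-8 - 1\right) 4 - 4\right) = 45 \cdot \frac{1}{2} \left(- \frac{1}{6}\right) \left(\left(-9\right) 4 - 4\right) = 45 \left(- \frac{1}{12}\right) \left(-36 - 4\right) = \left(- \frac{15}{4}\right) \left(-40\right) = 150$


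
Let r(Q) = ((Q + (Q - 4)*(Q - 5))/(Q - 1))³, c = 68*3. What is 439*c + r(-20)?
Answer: 634266116/9261 ≈ 68488.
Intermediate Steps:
c = 204
r(Q) = (Q + (-5 + Q)*(-4 + Q))³/(-1 + Q)³ (r(Q) = ((Q + (-4 + Q)*(-5 + Q))/(-1 + Q))³ = ((Q + (-5 + Q)*(-4 + Q))/(-1 + Q))³ = (Q + (-5 + Q)*(-4 + Q))³/(-1 + Q)³)
439*c + r(-20) = 439*204 + (20 + (-20)² - 8*(-20))³/(-1 - 20)³ = 89556 + (20 + 400 + 160)³/(-21)³ = 89556 - 1/9261*580³ = 89556 - 1/9261*195112000 = 89556 - 195112000/9261 = 634266116/9261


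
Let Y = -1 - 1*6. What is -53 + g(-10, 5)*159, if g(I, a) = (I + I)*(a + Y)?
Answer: 6307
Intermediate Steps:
Y = -7 (Y = -1 - 6 = -7)
g(I, a) = 2*I*(-7 + a) (g(I, a) = (I + I)*(a - 7) = (2*I)*(-7 + a) = 2*I*(-7 + a))
-53 + g(-10, 5)*159 = -53 + (2*(-10)*(-7 + 5))*159 = -53 + (2*(-10)*(-2))*159 = -53 + 40*159 = -53 + 6360 = 6307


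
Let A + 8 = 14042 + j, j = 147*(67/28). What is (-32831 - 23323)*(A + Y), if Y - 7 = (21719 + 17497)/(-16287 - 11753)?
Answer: -5665004955519/7010 ≈ -8.0813e+8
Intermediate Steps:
j = 1407/4 (j = 147*(67*(1/28)) = 147*(67/28) = 1407/4 ≈ 351.75)
A = 57543/4 (A = -8 + (14042 + 1407/4) = -8 + 57575/4 = 57543/4 ≈ 14386.)
Y = 19633/3505 (Y = 7 + (21719 + 17497)/(-16287 - 11753) = 7 + 39216/(-28040) = 7 + 39216*(-1/28040) = 7 - 4902/3505 = 19633/3505 ≈ 5.6014)
(-32831 - 23323)*(A + Y) = (-32831 - 23323)*(57543/4 + 19633/3505) = -56154*201766747/14020 = -5665004955519/7010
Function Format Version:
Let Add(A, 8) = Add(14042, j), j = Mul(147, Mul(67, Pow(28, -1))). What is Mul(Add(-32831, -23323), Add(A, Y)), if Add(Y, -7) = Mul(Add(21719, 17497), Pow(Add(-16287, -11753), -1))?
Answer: Rational(-5665004955519, 7010) ≈ -8.0813e+8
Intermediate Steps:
j = Rational(1407, 4) (j = Mul(147, Mul(67, Rational(1, 28))) = Mul(147, Rational(67, 28)) = Rational(1407, 4) ≈ 351.75)
A = Rational(57543, 4) (A = Add(-8, Add(14042, Rational(1407, 4))) = Add(-8, Rational(57575, 4)) = Rational(57543, 4) ≈ 14386.)
Y = Rational(19633, 3505) (Y = Add(7, Mul(Add(21719, 17497), Pow(Add(-16287, -11753), -1))) = Add(7, Mul(39216, Pow(-28040, -1))) = Add(7, Mul(39216, Rational(-1, 28040))) = Add(7, Rational(-4902, 3505)) = Rational(19633, 3505) ≈ 5.6014)
Mul(Add(-32831, -23323), Add(A, Y)) = Mul(Add(-32831, -23323), Add(Rational(57543, 4), Rational(19633, 3505))) = Mul(-56154, Rational(201766747, 14020)) = Rational(-5665004955519, 7010)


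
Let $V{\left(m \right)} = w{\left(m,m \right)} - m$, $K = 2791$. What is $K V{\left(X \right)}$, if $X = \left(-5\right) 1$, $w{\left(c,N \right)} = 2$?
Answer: $19537$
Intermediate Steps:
$X = -5$
$V{\left(m \right)} = 2 - m$
$K V{\left(X \right)} = 2791 \left(2 - -5\right) = 2791 \left(2 + 5\right) = 2791 \cdot 7 = 19537$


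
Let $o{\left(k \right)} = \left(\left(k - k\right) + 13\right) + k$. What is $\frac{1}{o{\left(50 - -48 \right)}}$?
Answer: $\frac{1}{111} \approx 0.009009$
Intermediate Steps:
$o{\left(k \right)} = 13 + k$ ($o{\left(k \right)} = \left(0 + 13\right) + k = 13 + k$)
$\frac{1}{o{\left(50 - -48 \right)}} = \frac{1}{13 + \left(50 - -48\right)} = \frac{1}{13 + \left(50 + 48\right)} = \frac{1}{13 + 98} = \frac{1}{111}$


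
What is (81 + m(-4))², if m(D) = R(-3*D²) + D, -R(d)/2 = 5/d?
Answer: 3433609/576 ≈ 5961.1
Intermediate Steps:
R(d) = -10/d
m(D) = D + 10/(3*D²) (m(D) = -10*(-1/(3*D²)) + D = -(-10)/(3*D²) + D = 10/(3*D²) + D = D + 10/(3*D²))
(81 + m(-4))² = (81 + (-4 + (10/3)/(-4)²))² = (81 + (-4 + (10/3)*(1/16)))² = (81 + (-4 + 5/24))² = (81 - 91/24)² = (1853/24)² = 3433609/576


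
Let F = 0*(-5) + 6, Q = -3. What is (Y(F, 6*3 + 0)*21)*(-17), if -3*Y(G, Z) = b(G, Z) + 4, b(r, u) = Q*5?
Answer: -1309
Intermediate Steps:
F = 6 (F = 0 + 6 = 6)
b(r, u) = -15 (b(r, u) = -3*5 = -15)
Y(G, Z) = 11/3 (Y(G, Z) = -(-15 + 4)/3 = -⅓*(-11) = 11/3)
(Y(F, 6*3 + 0)*21)*(-17) = ((11/3)*21)*(-17) = 77*(-17) = -1309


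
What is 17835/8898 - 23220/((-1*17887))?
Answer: 175208735/53052842 ≈ 3.3025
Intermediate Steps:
17835/8898 - 23220/((-1*17887)) = 17835*(1/8898) - 23220/(-17887) = 5945/2966 - 23220*(-1/17887) = 5945/2966 + 23220/17887 = 175208735/53052842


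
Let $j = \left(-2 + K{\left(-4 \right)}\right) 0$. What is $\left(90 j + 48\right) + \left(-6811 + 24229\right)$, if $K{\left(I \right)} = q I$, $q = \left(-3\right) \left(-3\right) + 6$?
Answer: $17466$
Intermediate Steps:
$q = 15$ ($q = 9 + 6 = 15$)
$K{\left(I \right)} = 15 I$
$j = 0$ ($j = \left(-2 + 15 \left(-4\right)\right) 0 = \left(-2 - 60\right) 0 = \left(-62\right) 0 = 0$)
$\left(90 j + 48\right) + \left(-6811 + 24229\right) = \left(90 \cdot 0 + 48\right) + \left(-6811 + 24229\right) = \left(0 + 48\right) + 17418 = 48 + 17418 = 17466$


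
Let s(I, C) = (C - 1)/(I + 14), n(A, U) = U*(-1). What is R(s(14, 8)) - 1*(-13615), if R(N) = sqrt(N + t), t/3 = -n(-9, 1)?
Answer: 13615 + sqrt(13)/2 ≈ 13617.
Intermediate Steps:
n(A, U) = -U
s(I, C) = (-1 + C)/(14 + I)
t = 3 (t = 3*(-(-1)) = 3*(-1*(-1)) = 3*1 = 3)
R(N) = sqrt(3 + N) (R(N) = sqrt(N + 3) = sqrt(3 + N))
R(s(14, 8)) - 1*(-13615) = sqrt(3 + (-1 + 8)/(14 + 14)) - 1*(-13615) = sqrt(3 + 7/28) + 13615 = sqrt(3 + (1/28)*7) + 13615 = sqrt(3 + 1/4) + 13615 = sqrt(13/4) + 13615 = sqrt(13)/2 + 13615 = 13615 + sqrt(13)/2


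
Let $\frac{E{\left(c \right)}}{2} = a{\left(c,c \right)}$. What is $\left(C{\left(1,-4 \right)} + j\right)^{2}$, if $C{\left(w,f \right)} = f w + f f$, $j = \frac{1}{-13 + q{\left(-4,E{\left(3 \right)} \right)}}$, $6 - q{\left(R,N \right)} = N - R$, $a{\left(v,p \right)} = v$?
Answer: $\frac{41209}{289} \approx 142.59$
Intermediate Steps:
$E{\left(c \right)} = 2 c$
$q{\left(R,N \right)} = 6 + R - N$ ($q{\left(R,N \right)} = 6 - \left(N - R\right) = 6 + R - N$)
$j = - \frac{1}{17}$ ($j = \frac{1}{-13 - \left(-2 + 6\right)} = \frac{1}{-13 - 4} = \frac{1}{-17} = - \frac{1}{17} \approx -0.058824$)
$C{\left(w,f \right)} = f^{2} + f w$ ($C{\left(w,f \right)} = f w + f^{2} = f^{2} + f w$)
$\left(C{\left(1,-4 \right)} + j\right)^{2} = \left(- 4 \left(-4 + 1\right) - \frac{1}{17}\right)^{2} = \left(\left(-4\right) \left(-3\right) - \frac{1}{17}\right)^{2} = \left(12 - \frac{1}{17}\right)^{2} = \left(\frac{203}{17}\right)^{2} = \frac{41209}{289}$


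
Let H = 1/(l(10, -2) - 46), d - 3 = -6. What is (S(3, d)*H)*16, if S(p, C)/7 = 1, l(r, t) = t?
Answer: -7/3 ≈ -2.3333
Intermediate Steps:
d = -3 (d = 3 - 6 = -3)
S(p, C) = 7 (S(p, C) = 7*1 = 7)
H = -1/48 (H = 1/(-2 - 46) = 1/(-48) = -1/48 ≈ -0.020833)
(S(3, d)*H)*16 = (7*(-1/48))*16 = -7/48*16 = -7/3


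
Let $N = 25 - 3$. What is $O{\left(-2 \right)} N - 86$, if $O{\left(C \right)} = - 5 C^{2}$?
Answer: $-526$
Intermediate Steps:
$N = 22$ ($N = 25 - 3 = 22$)
$O{\left(-2 \right)} N - 86 = - 5 \left(-2\right)^{2} \cdot 22 - 86 = \left(-5\right) 4 \cdot 22 - 86 = \left(-20\right) 22 - 86 = -440 - 86 = -526$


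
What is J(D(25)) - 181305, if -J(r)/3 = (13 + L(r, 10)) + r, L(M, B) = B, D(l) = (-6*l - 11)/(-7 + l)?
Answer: -1088083/6 ≈ -1.8135e+5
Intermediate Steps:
D(l) = (-11 - 6*l)/(-7 + l)
J(r) = -69 - 3*r (J(r) = -3*((13 + 10) + r) = -3*(23 + r) = -69 - 3*r)
J(D(25)) - 181305 = (-69 - 3*(-11 - 6*25)/(-7 + 25)) - 181305 = (-69 - 3*(-11 - 150)/18) - 181305 = (-69 - (-161)/6) - 181305 = (-69 - 3*(-161/18)) - 181305 = (-69 + 161/6) - 181305 = -253/6 - 181305 = -1088083/6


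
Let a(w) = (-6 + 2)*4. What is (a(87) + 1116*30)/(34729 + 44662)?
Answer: 33464/79391 ≈ 0.42151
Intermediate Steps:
a(w) = -16 (a(w) = -4*4 = -16)
(a(87) + 1116*30)/(34729 + 44662) = (-16 + 1116*30)/(34729 + 44662) = (-16 + 33480)/79391 = 33464*(1/79391) = 33464/79391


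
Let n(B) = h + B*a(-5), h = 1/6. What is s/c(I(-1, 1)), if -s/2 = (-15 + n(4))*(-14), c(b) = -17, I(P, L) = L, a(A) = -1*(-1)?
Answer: 910/51 ≈ 17.843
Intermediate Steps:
h = ⅙ ≈ 0.16667
a(A) = 1
n(B) = ⅙ + B (n(B) = ⅙ + B*1 = ⅙ + B)
s = -910/3 (s = -2*(-15 + (⅙ + 4))*(-14) = -2*(-15 + 25/6)*(-14) = -(-65)*(-14)/3 = -2*455/3 = -910/3 ≈ -303.33)
s/c(I(-1, 1)) = -910/3/(-17) = -910/3*(-1/17) = 910/51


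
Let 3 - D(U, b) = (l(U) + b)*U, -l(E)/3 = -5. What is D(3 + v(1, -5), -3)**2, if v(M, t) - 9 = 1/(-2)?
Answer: 18225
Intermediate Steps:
v(M, t) = 17/2 (v(M, t) = 9 + 1/(-2) = 9 - 1/2 = 17/2)
l(E) = 15 (l(E) = -3*(-5) = 15)
D(U, b) = 3 - U*(15 + b) (D(U, b) = 3 - (15 + b)*U = 3 - U*(15 + b))
D(3 + v(1, -5), -3)**2 = (3 - 15*(3 + 17/2) - 1*(3 + 17/2)*(-3))**2 = (3 - 15*23/2 - 1*23/2*(-3))**2 = (3 - 345/2 + 69/2)**2 = (-135)**2 = 18225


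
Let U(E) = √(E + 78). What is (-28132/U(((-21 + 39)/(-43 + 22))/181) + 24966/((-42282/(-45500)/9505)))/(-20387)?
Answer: -31570857500/2520477 + 14066*√386435/55962315 ≈ -12526.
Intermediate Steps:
U(E) = √(78 + E)
(-28132/U(((-21 + 39)/(-43 + 22))/181) + 24966/((-42282/(-45500)/9505)))/(-20387) = (-28132/√(78 + ((-21 + 39)/(-43 + 22))/181) + 24966/((-42282/(-45500)/9505)))/(-20387) = (-28132/√(78 + (18/(-21))*(1/181)) + 24966/((-42282*(-1/45500)*(1/9505))))*(-1/20387) = (-28132/√(78 + (18*(-1/21))*(1/181)) + 24966/(((21141/22750)*(1/9505))))*(-1/20387) = (-28132/√(78 - 6/7*1/181) + 24966/(21141/216238750))*(-1/20387) = (-28132/√(78 - 6/1267) + 24966*(216238750/21141))*(-1/20387) = (-28132*√386435/5490 + 599846292500/2349)*(-1/20387) = (-14066*√386435/2745 + 599846292500/2349)*(-1/20387) = (599846292500/2349 - 14066*√386435/2745)*(-1/20387) = -31570857500/2520477 + 14066*√386435/55962315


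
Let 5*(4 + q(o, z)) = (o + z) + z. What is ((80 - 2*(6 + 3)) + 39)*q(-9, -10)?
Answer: -4949/5 ≈ -989.80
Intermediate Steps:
q(o, z) = -4 + o/5 + 2*z/5 (q(o, z) = -4 + ((o + z) + z)/5 = -4 + (o + 2*z)/5 = -4 + (o/5 + 2*z/5) = -4 + o/5 + 2*z/5)
((80 - 2*(6 + 3)) + 39)*q(-9, -10) = ((80 - 2*(6 + 3)) + 39)*(-4 + (⅕)*(-9) + (⅖)*(-10)) = ((80 - 2*9) + 39)*(-4 - 9/5 - 4) = ((80 - 18) + 39)*(-49/5) = (62 + 39)*(-49/5) = 101*(-49/5) = -4949/5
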